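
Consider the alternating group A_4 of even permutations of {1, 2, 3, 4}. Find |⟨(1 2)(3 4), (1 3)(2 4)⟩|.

|⟨(1 2)(3 4)⟩| = 2 and |⟨(1 3)(2 4)⟩| = 2, so |H| is a multiple of lcm(2, 2) = 2 and divides |G| = 12.
Closing under the operation: H = {e, (1 2)(3 4), (1 3)(2 4), (1 4)(2 3)}, so |H| = 4.

4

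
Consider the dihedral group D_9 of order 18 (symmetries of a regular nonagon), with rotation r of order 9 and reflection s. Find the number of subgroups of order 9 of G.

1

|G| = 18 and 9 | 18, so subgroups of order 9 are possible by Lagrange.
The subgroups of order 9 are: {e, r, r^2, r^3, r^4, r^5, r^6, r^7, r^8}.
So G has 1 subgroup of order 9.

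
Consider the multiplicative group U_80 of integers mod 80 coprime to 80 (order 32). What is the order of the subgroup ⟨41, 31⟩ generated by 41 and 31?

|⟨41⟩| = 2 and |⟨31⟩| = 2, so |H| is a multiple of lcm(2, 2) = 2 and divides |G| = 32.
Closing under the operation: H = {1, 31, 41, 71}, so |H| = 4.

4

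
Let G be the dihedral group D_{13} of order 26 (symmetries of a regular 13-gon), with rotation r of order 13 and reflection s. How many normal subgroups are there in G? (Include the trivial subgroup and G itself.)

3

G has 16 subgroups. Checking conjugation-invariance by order — order 1: 1/1 normal; order 2: 0/13 normal; order 13: 1/1 normal; order 26: 1/1 normal.
Total normal subgroups: 3.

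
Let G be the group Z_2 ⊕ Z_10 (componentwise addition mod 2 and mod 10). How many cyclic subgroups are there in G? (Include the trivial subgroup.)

8

A cyclic subgroup of order d is generated by each of its φ(d) elements of order d, so the cyclic subgroups of order d number (#elements of order d)/φ(d).
Cyclic subgroups by order — order 1: 1; order 2: 3; order 5: 1; order 10: 3.
Total: 8.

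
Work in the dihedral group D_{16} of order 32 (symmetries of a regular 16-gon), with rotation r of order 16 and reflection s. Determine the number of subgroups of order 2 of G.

17

|G| = 32 and 2 | 32, so subgroups of order 2 are possible by Lagrange.
The subgroups of order 2 are: {e, r^10s}; {e, r^11s}; {e, r^12s}; {e, r^13s}; … (17 in all).
So G has 17 subgroups of order 2.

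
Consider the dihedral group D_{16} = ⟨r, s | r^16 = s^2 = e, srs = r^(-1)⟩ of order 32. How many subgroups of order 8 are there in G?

|G| = 32 and 8 | 32, so subgroups of order 8 are possible by Lagrange.
The subgroups of order 8 are: {e, r^2, r^4, r^6, r^8, r^10, r^12, r^14}; {e, r^4, r^8, r^12, r^2s, r^6s, r^10s, r^14s}; {e, r^4, r^8, r^12, r^3s, r^7s, r^11s, r^15s}; {e, r^4, r^8, r^12, s, r^4s, r^8s, r^12s}; … (5 in all).
So G has 5 subgroups of order 8.

5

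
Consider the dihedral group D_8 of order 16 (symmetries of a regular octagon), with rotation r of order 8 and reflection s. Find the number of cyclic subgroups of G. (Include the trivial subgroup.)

Group the elements of G by the cyclic subgroup they generate; each cyclic subgroup of order d accounts for φ(d) elements.
Cyclic subgroups by order — order 1: 1; order 2: 9; order 4: 1; order 8: 1.
Total: 12.

12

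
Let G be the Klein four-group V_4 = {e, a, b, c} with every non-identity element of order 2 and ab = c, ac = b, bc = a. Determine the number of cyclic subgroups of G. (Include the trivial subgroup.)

4

Each element a generates a cyclic subgroup ⟨a⟩; distinct elements may generate the same one (a cyclic group of order d has φ(d) generators).
Cyclic subgroups by order — order 1: 1; order 2: 3.
Total: 4.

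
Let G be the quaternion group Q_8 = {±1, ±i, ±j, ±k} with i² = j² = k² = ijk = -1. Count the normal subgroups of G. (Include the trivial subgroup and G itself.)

G has 6 subgroups. Checking conjugation-invariance by order — order 1: 1/1 normal; order 2: 1/1 normal; order 4: 3/3 normal; order 8: 1/1 normal.
Total normal subgroups: 6.

6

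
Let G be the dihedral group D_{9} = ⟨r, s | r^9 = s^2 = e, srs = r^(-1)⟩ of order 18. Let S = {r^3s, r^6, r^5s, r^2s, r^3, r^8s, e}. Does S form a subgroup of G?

No

|S| = 7 does not divide |G| = 18, so by Lagrange S is not a subgroup.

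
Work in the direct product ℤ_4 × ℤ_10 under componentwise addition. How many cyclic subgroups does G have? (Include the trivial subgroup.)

12

Group the elements of G by the cyclic subgroup they generate; each cyclic subgroup of order d accounts for φ(d) elements.
Cyclic subgroups by order — order 1: 1; order 2: 3; order 4: 2; order 5: 1; order 10: 3; order 20: 2.
Total: 12.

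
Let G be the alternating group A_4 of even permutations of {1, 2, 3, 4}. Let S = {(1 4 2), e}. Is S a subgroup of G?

No

(1 4 2) ∈ S but its inverse (1 2 4) ∉ S, so S is not a subgroup.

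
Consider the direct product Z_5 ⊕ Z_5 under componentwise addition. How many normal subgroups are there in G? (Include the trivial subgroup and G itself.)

8

G is abelian, so every subgroup is normal.
G has 8 subgroups in total, hence 8 normal subgroups.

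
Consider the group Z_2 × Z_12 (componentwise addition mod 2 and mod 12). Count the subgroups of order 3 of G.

1

|G| = 24 and 3 | 24, so subgroups of order 3 are possible by Lagrange.
The subgroups of order 3 are: {(0,0), (0,4), (0,8)}.
So G has 1 subgroup of order 3.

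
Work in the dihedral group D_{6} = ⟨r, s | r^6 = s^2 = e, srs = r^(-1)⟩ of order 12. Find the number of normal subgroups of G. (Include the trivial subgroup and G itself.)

7

G has 16 subgroups. Checking conjugation-invariance by order — order 1: 1/1 normal; order 2: 1/7 normal; order 3: 1/1 normal; order 4: 0/3 normal; order 6: 3/3 normal; order 12: 1/1 normal.
Total normal subgroups: 7.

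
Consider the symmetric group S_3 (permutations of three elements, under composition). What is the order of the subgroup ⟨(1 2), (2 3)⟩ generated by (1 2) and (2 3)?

|⟨(1 2)⟩| = 2 and |⟨(2 3)⟩| = 2, so |H| is a multiple of lcm(2, 2) = 2 and divides |G| = 6.
Closing {(1 2), (2 3)} under the group operation gives all of G, so |H| = 6.

6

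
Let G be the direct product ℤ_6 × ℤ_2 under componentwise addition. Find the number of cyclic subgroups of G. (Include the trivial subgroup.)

A cyclic subgroup of order d is generated by each of its φ(d) elements of order d, so the cyclic subgroups of order d number (#elements of order d)/φ(d).
Cyclic subgroups by order — order 1: 1; order 2: 3; order 3: 1; order 6: 3.
Total: 8.

8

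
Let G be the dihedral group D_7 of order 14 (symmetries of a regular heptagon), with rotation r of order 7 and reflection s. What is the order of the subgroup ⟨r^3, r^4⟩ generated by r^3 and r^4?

|⟨r^3⟩| = 7 and |⟨r^4⟩| = 7, so |H| is a multiple of lcm(7, 7) = 7 and divides |G| = 14.
Closing under the operation: H = {e, r, r^2, r^3, r^4, r^5, r^6}, so |H| = 7.

7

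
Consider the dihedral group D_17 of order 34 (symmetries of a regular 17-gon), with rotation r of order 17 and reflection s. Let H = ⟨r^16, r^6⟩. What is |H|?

|⟨r^16⟩| = 17 and |⟨r^6⟩| = 17, so |H| is a multiple of lcm(17, 17) = 17 and divides |G| = 34.
Closing under the operation: H = {e, r, r^2, r^3, r^4, r^5, r^6, r^7, r^8, r^9, r^10, r^11, r^12, r^13, r^14, r^15, r^16}, so |H| = 17.

17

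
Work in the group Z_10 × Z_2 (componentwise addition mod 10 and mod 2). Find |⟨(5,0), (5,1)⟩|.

|⟨(5,0)⟩| = 2 and |⟨(5,1)⟩| = 2, so |H| is a multiple of lcm(2, 2) = 2 and divides |G| = 20.
Closing under the operation: H = {(0,0), (0,1), (5,0), (5,1)}, so |H| = 4.

4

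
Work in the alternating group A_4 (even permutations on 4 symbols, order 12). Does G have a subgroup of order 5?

5 does not divide |G| = 12, so by Lagrange no subgroup of order 5 exists.

No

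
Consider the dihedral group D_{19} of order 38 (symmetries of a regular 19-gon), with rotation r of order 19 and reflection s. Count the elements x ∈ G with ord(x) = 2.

Enumerating element orders in G gives 19 elements of order 2.

19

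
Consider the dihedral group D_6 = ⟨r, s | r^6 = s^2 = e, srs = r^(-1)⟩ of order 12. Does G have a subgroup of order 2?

2 | 12. A subgroup of order 2 is {e, r^2s}.

Yes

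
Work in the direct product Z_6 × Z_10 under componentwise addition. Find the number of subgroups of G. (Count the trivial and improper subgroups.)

20

|G| = 60, so by Lagrange every subgroup order divides 60. Divisors: 1, 2, 3, 4, 5, 6, 10, 12, 15, 20, 30, 60.
Subgroups by order — order 1: 1; order 2: 3; order 3: 1; order 4: 1; order 5: 1; order 6: 3; order 10: 3; order 12: 1; order 15: 1; order 20: 1; order 30: 3; order 60: 1.
Total: 1 + 3 + 1 + 1 + 1 + 3 + 3 + 1 + 1 + 1 + 3 + 1 = 20.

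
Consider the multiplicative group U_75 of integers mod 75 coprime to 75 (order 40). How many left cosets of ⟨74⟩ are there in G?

20

|⟨74⟩| = 2 and |G| = 40.
By Lagrange, [G : H] = |G|/|H| = 40/2 = 20.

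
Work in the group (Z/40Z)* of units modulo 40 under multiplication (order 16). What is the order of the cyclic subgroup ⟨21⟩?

2

Compute successive powers of 21 mod 40: 21, 1; 21^2 ≡ 1 (mod 40).
So |⟨21⟩| = 2.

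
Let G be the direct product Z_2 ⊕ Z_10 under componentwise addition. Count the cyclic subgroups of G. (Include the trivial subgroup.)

8

Each element a generates a cyclic subgroup ⟨a⟩; distinct elements may generate the same one (a cyclic group of order d has φ(d) generators).
Cyclic subgroups by order — order 1: 1; order 2: 3; order 5: 1; order 10: 3.
Total: 8.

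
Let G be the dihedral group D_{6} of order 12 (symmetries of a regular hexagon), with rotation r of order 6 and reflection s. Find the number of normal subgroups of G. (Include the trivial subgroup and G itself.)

7

G has 16 subgroups. Checking conjugation-invariance by order — order 1: 1/1 normal; order 2: 1/7 normal; order 3: 1/1 normal; order 4: 0/3 normal; order 6: 3/3 normal; order 12: 1/1 normal.
Total normal subgroups: 7.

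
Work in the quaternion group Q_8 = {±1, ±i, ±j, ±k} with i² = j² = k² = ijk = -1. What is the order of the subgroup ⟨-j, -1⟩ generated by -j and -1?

|⟨-j⟩| = 4 and |⟨-1⟩| = 2, so |H| is a multiple of lcm(4, 2) = 4 and divides |G| = 8.
Closing under the operation: H = {1, -1, j, -j}, so |H| = 4.

4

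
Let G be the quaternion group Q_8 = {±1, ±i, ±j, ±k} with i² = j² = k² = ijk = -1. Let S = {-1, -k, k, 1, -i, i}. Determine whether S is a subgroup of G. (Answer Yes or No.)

|S| = 6 does not divide |G| = 8, so by Lagrange S is not a subgroup.

No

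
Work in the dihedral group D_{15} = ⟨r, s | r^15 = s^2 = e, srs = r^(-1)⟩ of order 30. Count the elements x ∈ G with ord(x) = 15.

8

The elements of order 15 are: r, r^2, r^4, r^7, r^8, r^11, r^13, r^14.
That's 8.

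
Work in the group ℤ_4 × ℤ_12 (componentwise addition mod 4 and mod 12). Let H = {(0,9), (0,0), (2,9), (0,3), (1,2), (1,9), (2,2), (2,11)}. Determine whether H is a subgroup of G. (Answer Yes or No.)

(2,9) ∈ H but its inverse (2,3) ∉ H, so H is not a subgroup.

No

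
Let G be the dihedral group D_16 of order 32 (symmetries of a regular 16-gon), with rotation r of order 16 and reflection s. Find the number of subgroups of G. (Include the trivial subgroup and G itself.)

36

|G| = 32, so by Lagrange every subgroup order divides 32. Divisors: 1, 2, 4, 8, 16, 32.
Subgroups by order — order 1: 1; order 2: 17; order 4: 9; order 8: 5; order 16: 3; order 32: 1.
Total: 1 + 17 + 9 + 5 + 3 + 1 = 36.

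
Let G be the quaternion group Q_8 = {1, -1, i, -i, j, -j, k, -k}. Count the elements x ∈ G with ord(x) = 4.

6

The elements of order 4 are: i, -i, j, -j, k, -k.
That's 6.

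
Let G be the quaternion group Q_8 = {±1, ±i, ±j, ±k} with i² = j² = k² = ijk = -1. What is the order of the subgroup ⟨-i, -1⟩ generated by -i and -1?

4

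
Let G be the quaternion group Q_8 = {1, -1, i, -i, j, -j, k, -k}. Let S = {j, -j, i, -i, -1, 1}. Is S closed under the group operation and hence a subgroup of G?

No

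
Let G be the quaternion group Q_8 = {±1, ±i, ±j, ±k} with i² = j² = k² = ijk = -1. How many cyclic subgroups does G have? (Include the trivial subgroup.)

Each element a generates a cyclic subgroup ⟨a⟩; distinct elements may generate the same one (a cyclic group of order d has φ(d) generators).
Cyclic subgroups by order — order 1: 1; order 2: 1; order 4: 3.
Total: 5.

5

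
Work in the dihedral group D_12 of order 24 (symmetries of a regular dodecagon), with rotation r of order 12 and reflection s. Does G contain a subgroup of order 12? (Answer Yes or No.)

Yes

12 | 24. A subgroup of order 12 is {e, r, r^2, r^3, r^4, r^5, r^6, r^7, r^8, r^9, r^10, r^11}.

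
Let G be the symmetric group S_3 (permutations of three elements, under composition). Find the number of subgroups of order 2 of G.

3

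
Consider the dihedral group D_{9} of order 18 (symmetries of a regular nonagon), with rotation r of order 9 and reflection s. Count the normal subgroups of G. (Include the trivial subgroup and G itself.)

4

G has 16 subgroups. Checking conjugation-invariance by order — order 1: 1/1 normal; order 2: 0/9 normal; order 3: 1/1 normal; order 6: 0/3 normal; order 9: 1/1 normal; order 18: 1/1 normal.
Total normal subgroups: 4.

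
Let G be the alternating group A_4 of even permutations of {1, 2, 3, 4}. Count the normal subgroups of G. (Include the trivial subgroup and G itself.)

3

G has 10 subgroups. Checking conjugation-invariance by order — order 1: 1/1 normal; order 2: 0/3 normal; order 3: 0/4 normal; order 4: 1/1 normal; order 12: 1/1 normal.
Total normal subgroups: 3.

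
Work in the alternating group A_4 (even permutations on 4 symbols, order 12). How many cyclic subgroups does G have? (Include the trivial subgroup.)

Group the elements of G by the cyclic subgroup they generate; each cyclic subgroup of order d accounts for φ(d) elements.
Cyclic subgroups by order — order 1: 1; order 2: 3; order 3: 4.
Total: 8.

8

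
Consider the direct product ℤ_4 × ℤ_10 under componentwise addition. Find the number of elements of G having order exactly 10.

12

An element (a,b) has order lcm(ord(a), ord(b)); count pairs with lcm equal to 10.
Enumerating gives 12 such elements.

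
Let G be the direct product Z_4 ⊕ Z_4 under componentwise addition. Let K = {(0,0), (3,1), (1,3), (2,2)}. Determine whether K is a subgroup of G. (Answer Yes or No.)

Yes

|K| = 4 divides |G| = 16, consistent with Lagrange.
K contains the identity, every element's inverse is in K, and K is closed under +: it is a subgroup.
In fact K = ⟨(3,1)⟩.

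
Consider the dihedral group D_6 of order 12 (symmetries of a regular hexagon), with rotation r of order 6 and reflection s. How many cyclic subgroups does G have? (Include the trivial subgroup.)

10

Group the elements of G by the cyclic subgroup they generate; each cyclic subgroup of order d accounts for φ(d) elements.
Cyclic subgroups by order — order 1: 1; order 2: 7; order 3: 1; order 6: 1.
Total: 10.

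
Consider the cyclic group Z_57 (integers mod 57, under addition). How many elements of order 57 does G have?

36

In a cyclic group of order 57, the number of elements of order d (for d | 57) is φ(d).
φ(57) = 36.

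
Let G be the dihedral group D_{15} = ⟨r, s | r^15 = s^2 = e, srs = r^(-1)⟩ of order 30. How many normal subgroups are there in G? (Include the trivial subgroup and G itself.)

G has 28 subgroups. Checking conjugation-invariance by order — order 1: 1/1 normal; order 2: 0/15 normal; order 3: 1/1 normal; order 5: 1/1 normal; order 6: 0/5 normal; order 10: 0/3 normal; order 15: 1/1 normal; order 30: 1/1 normal.
Total normal subgroups: 5.

5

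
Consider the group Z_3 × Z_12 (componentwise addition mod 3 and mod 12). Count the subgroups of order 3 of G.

4

|G| = 36 and 3 | 36, so subgroups of order 3 are possible by Lagrange.
The subgroups of order 3 are: {(0,0), (0,4), (0,8)}; {(0,0), (1,0), (2,0)}; {(0,0), (1,4), (2,8)}; {(0,0), (1,8), (2,4)}.
So G has 4 subgroups of order 3.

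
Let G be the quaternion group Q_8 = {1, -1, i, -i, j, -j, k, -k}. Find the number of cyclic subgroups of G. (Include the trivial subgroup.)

5

Group the elements of G by the cyclic subgroup they generate; each cyclic subgroup of order d accounts for φ(d) elements.
Cyclic subgroups by order — order 1: 1; order 2: 1; order 4: 3.
Total: 5.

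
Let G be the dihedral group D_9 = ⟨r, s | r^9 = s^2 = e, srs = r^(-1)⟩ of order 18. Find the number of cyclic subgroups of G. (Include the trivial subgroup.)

A cyclic subgroup of order d is generated by each of its φ(d) elements of order d, so the cyclic subgroups of order d number (#elements of order d)/φ(d).
Cyclic subgroups by order — order 1: 1; order 2: 9; order 3: 1; order 9: 1.
Total: 12.

12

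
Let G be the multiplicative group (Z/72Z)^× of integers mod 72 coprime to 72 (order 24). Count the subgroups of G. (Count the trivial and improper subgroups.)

|G| = 24, so by Lagrange every subgroup order divides 24. Divisors: 1, 2, 3, 4, 6, 8, 12, 24.
Subgroups by order — order 1: 1; order 2: 7; order 3: 1; order 4: 7; order 6: 7; order 8: 1; order 12: 7; order 24: 1.
Total: 1 + 7 + 1 + 7 + 7 + 1 + 7 + 1 = 32.

32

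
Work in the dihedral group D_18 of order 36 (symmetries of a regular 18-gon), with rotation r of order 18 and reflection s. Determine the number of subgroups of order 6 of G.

7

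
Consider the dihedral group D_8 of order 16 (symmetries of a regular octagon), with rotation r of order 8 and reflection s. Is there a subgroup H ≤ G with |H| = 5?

No

5 does not divide |G| = 16, so by Lagrange no subgroup of order 5 exists.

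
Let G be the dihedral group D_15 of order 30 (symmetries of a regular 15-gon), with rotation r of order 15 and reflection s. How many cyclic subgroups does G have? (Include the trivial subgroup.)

Group the elements of G by the cyclic subgroup they generate; each cyclic subgroup of order d accounts for φ(d) elements.
Cyclic subgroups by order — order 1: 1; order 2: 15; order 3: 1; order 5: 1; order 15: 1.
Total: 19.

19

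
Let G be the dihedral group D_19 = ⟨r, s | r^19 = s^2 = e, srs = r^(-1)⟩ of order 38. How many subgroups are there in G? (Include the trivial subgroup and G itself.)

|G| = 38, so by Lagrange every subgroup order divides 38. Divisors: 1, 2, 19, 38.
Subgroups by order — order 1: 1; order 2: 19; order 19: 1; order 38: 1.
Total: 1 + 19 + 1 + 1 = 22.

22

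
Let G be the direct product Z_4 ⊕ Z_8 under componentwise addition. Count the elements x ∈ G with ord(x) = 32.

0

An element (a,b) has order lcm(ord(a), ord(b)); count pairs with lcm equal to 32.
Enumerating gives 0 such elements.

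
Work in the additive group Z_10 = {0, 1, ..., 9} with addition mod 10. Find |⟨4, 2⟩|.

5

|⟨4⟩| = 5 and |⟨2⟩| = 5, so |H| is a multiple of lcm(5, 5) = 5 and divides |G| = 10.
Closing under the operation: H = {0, 2, 4, 6, 8}, so |H| = 5.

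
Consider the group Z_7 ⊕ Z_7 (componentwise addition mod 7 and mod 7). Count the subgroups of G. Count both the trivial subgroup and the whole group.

|G| = 49, so by Lagrange every subgroup order divides 49. Divisors: 1, 7, 49.
Subgroups by order — order 1: 1; order 7: 8; order 49: 1.
Total: 1 + 8 + 1 = 10.

10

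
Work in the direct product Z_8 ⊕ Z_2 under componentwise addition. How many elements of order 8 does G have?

8

An element (a,b) has order lcm(ord(a), ord(b)); count pairs with lcm equal to 8.
Enumerating gives 8 such elements.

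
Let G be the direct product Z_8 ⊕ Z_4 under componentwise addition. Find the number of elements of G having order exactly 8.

16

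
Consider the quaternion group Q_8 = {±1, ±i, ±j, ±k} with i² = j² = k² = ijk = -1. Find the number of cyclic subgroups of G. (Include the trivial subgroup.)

Each element a generates a cyclic subgroup ⟨a⟩; distinct elements may generate the same one (a cyclic group of order d has φ(d) generators).
Cyclic subgroups by order — order 1: 1; order 2: 1; order 4: 3.
Total: 5.

5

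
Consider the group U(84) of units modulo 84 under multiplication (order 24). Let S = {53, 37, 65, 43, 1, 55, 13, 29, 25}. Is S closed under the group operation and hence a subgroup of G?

No

|S| = 9 does not divide |G| = 24, so by Lagrange S is not a subgroup.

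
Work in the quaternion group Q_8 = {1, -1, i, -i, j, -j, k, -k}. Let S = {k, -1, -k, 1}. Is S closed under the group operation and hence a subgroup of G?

|S| = 4 divides |G| = 8, consistent with Lagrange.
S contains the identity, every element's inverse is in S, and S is closed under ·: it is a subgroup.
In fact S = ⟨-k⟩.

Yes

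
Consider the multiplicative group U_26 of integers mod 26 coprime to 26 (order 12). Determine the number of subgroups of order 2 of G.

1

|G| = 12 and 2 | 12, so subgroups of order 2 are possible by Lagrange.
The subgroups of order 2 are: {1, 25}.
So G has 1 subgroup of order 2.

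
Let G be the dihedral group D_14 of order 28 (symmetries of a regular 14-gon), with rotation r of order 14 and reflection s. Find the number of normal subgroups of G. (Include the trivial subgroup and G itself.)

G has 28 subgroups. Checking conjugation-invariance by order — order 1: 1/1 normal; order 2: 1/15 normal; order 4: 0/7 normal; order 7: 1/1 normal; order 14: 3/3 normal; order 28: 1/1 normal.
Total normal subgroups: 7.

7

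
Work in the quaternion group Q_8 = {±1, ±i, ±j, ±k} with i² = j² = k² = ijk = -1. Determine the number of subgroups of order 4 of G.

|G| = 8 and 4 | 8, so subgroups of order 4 are possible by Lagrange.
The subgroups of order 4 are: {1, -1, i, -i}; {1, -1, j, -j}; {1, -1, k, -k}.
So G has 3 subgroups of order 4.

3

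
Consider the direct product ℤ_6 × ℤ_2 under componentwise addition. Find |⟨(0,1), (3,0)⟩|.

|⟨(0,1)⟩| = 2 and |⟨(3,0)⟩| = 2, so |H| is a multiple of lcm(2, 2) = 2 and divides |G| = 12.
Closing under the operation: H = {(0,0), (0,1), (3,0), (3,1)}, so |H| = 4.

4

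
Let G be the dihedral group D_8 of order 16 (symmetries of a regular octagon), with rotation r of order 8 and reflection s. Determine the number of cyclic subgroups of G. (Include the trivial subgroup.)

A cyclic subgroup of order d is generated by each of its φ(d) elements of order d, so the cyclic subgroups of order d number (#elements of order d)/φ(d).
Cyclic subgroups by order — order 1: 1; order 2: 9; order 4: 1; order 8: 1.
Total: 12.

12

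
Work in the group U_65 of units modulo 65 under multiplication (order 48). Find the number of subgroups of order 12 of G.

7

|G| = 48 and 12 | 48, so subgroups of order 12 are possible by Lagrange.
The subgroups of order 12 are: {1, 6, 11, 16, 21, 31, 36, 41, 46, 51, 56, 61}; {1, 9, 12, 14, 16, 17, 23, 29, 38, 43, 61, 62}; {1, 3, 9, 14, 16, 22, 27, 29, 42, 48, 53, 61}; {1, 4, 9, 14, 16, 29, 36, 49, 51, 56, 61, 64}; … (7 in all).
So G has 7 subgroups of order 12.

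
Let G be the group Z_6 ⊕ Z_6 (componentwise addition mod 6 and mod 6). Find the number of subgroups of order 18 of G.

3

|G| = 36 and 18 | 36, so subgroups of order 18 are possible by Lagrange.
The subgroups of order 18 are: {(0,0), (0,1), (0,2), (0,3), (0,4), (0,5), (2,0), (2,1), (2,2), (2,3), (2,4), (2,5), (4,0), (4,1), (4,2), (4,3), (4,4), (4,5)}; {(0,0), (0,2), (0,4), (1,0), (1,2), (1,4), (2,0), (2,2), (2,4), (3,0), (3,2), (3,4), (4,0), (4,2), (4,4), (5,0), (5,2), (5,4)}; {(0,0), (0,2), (0,4), (1,1), (1,3), (1,5), (2,0), (2,2), (2,4), (3,1), (3,3), (3,5), (4,0), (4,2), (4,4), (5,1), (5,3), (5,5)}.
So G has 3 subgroups of order 18.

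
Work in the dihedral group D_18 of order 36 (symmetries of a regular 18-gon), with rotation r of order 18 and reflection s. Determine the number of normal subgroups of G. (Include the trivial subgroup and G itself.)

9

G has 45 subgroups. Checking conjugation-invariance by order — order 1: 1/1 normal; order 2: 1/19 normal; order 3: 1/1 normal; order 4: 0/9 normal; order 6: 1/7 normal; order 9: 1/1 normal; order 12: 0/3 normal; order 18: 3/3 normal; order 36: 1/1 normal.
Total normal subgroups: 9.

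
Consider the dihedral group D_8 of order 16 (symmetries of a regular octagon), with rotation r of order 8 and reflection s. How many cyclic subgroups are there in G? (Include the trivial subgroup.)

A cyclic subgroup of order d is generated by each of its φ(d) elements of order d, so the cyclic subgroups of order d number (#elements of order d)/φ(d).
Cyclic subgroups by order — order 1: 1; order 2: 9; order 4: 1; order 8: 1.
Total: 12.

12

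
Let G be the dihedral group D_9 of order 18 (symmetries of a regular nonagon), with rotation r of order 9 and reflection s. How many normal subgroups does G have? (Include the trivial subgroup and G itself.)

4

G has 16 subgroups. Checking conjugation-invariance by order — order 1: 1/1 normal; order 2: 0/9 normal; order 3: 1/1 normal; order 6: 0/3 normal; order 9: 1/1 normal; order 18: 1/1 normal.
Total normal subgroups: 4.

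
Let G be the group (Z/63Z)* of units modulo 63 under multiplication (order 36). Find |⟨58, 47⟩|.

|⟨58⟩| = 3 and |⟨47⟩| = 6, so |H| is a multiple of lcm(3, 6) = 6 and divides |G| = 36.
Closing under the operation: H = {1, 4, 5, 16, 17, 20, 22, 25, 26, 37, 38, 41, 43, 46, 47, 58, 59, 62}, so |H| = 18.

18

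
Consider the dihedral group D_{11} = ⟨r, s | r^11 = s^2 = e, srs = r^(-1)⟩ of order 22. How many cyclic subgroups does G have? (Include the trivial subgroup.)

Each element a generates a cyclic subgroup ⟨a⟩; distinct elements may generate the same one (a cyclic group of order d has φ(d) generators).
Cyclic subgroups by order — order 1: 1; order 2: 11; order 11: 1.
Total: 13.

13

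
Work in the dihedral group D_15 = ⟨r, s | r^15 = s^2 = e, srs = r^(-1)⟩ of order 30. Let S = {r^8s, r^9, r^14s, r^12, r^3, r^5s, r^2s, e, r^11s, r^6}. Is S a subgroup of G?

Yes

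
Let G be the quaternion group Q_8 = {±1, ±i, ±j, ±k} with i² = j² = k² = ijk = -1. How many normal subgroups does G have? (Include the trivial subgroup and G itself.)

6

G has 6 subgroups. Checking conjugation-invariance by order — order 1: 1/1 normal; order 2: 1/1 normal; order 4: 3/3 normal; order 8: 1/1 normal.
Total normal subgroups: 6.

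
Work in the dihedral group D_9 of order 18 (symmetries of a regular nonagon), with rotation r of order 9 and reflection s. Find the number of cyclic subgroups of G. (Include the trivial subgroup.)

12

Each element a generates a cyclic subgroup ⟨a⟩; distinct elements may generate the same one (a cyclic group of order d has φ(d) generators).
Cyclic subgroups by order — order 1: 1; order 2: 9; order 3: 1; order 9: 1.
Total: 12.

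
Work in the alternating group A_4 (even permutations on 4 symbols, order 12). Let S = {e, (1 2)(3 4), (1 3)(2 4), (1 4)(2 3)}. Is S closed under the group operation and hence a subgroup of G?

|S| = 4 divides |G| = 12, consistent with Lagrange.
S contains the identity, every element's inverse is in S, and S is closed under ∘: it is a subgroup.

Yes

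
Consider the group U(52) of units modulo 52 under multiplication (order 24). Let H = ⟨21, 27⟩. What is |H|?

|⟨21⟩| = 4 and |⟨27⟩| = 2, so |H| is a multiple of lcm(4, 2) = 4 and divides |G| = 24.
Closing under the operation: H = {1, 5, 21, 25, 27, 31, 47, 51}, so |H| = 8.

8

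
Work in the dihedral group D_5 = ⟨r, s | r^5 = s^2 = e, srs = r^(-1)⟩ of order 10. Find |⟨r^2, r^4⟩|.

5

|⟨r^2⟩| = 5 and |⟨r^4⟩| = 5, so |H| is a multiple of lcm(5, 5) = 5 and divides |G| = 10.
Closing under the operation: H = {e, r, r^2, r^3, r^4}, so |H| = 5.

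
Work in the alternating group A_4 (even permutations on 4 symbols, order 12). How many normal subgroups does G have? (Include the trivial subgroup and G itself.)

G has 10 subgroups. Checking conjugation-invariance by order — order 1: 1/1 normal; order 2: 0/3 normal; order 3: 0/4 normal; order 4: 1/1 normal; order 12: 1/1 normal.
Total normal subgroups: 3.

3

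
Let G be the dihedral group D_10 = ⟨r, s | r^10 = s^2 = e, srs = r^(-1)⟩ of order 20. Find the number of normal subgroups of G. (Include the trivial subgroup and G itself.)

7

G has 22 subgroups. Checking conjugation-invariance by order — order 1: 1/1 normal; order 2: 1/11 normal; order 4: 0/5 normal; order 5: 1/1 normal; order 10: 3/3 normal; order 20: 1/1 normal.
Total normal subgroups: 7.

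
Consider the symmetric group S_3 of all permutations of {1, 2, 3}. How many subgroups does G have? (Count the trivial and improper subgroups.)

|G| = 6, so by Lagrange every subgroup order divides 6. Divisors: 1, 2, 3, 6.
Subgroups by order — order 1: 1; order 2: 3; order 3: 1; order 6: 1.
Total: 1 + 3 + 1 + 1 = 6.

6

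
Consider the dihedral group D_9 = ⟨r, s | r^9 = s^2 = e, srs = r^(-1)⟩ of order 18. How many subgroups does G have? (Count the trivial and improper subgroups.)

16

|G| = 18, so by Lagrange every subgroup order divides 18. Divisors: 1, 2, 3, 6, 9, 18.
Subgroups by order — order 1: 1; order 2: 9; order 3: 1; order 6: 3; order 9: 1; order 18: 1.
Total: 1 + 9 + 1 + 3 + 1 + 1 = 16.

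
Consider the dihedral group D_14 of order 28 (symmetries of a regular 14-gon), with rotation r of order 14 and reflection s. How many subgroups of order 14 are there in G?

|G| = 28 and 14 | 28, so subgroups of order 14 are possible by Lagrange.
The subgroups of order 14 are: {e, r, r^2, r^3, r^4, r^5, r^6, r^7, r^8, r^9, r^10, r^11, r^12, r^13}; {e, r^2, r^4, r^6, r^8, r^10, r^12, s, r^2s, r^4s, r^6s, r^8s, r^10s, r^12s}; {e, r^2, r^4, r^6, r^8, r^10, r^12, rs, r^3s, r^5s, r^7s, r^9s, r^11s, r^13s}.
So G has 3 subgroups of order 14.

3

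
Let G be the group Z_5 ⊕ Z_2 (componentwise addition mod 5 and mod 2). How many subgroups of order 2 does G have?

1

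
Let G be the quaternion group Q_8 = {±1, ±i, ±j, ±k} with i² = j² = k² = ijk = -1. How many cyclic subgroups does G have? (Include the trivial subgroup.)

5

Group the elements of G by the cyclic subgroup they generate; each cyclic subgroup of order d accounts for φ(d) elements.
Cyclic subgroups by order — order 1: 1; order 2: 1; order 4: 3.
Total: 5.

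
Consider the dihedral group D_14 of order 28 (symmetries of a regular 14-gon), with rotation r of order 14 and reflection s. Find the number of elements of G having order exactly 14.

6

The elements of order 14 are: r, r^3, r^5, r^9, r^11, r^13.
That's 6.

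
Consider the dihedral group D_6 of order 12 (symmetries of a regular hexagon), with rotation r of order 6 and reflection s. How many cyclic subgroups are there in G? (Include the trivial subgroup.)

10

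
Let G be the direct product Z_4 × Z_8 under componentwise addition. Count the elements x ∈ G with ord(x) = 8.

An element (a,b) has order lcm(ord(a), ord(b)); count pairs with lcm equal to 8.
Enumerating gives 16 such elements.

16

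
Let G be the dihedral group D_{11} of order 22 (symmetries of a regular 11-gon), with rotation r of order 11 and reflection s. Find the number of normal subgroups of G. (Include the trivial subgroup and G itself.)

3

G has 14 subgroups. Checking conjugation-invariance by order — order 1: 1/1 normal; order 2: 0/11 normal; order 11: 1/1 normal; order 22: 1/1 normal.
Total normal subgroups: 3.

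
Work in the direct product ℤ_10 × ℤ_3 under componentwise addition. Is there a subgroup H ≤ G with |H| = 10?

Yes

10 | 30. A subgroup of order 10 is {(0,0), (1,0), (2,0), (3,0), (4,0), (5,0), (6,0), (7,0), (8,0), (9,0)}.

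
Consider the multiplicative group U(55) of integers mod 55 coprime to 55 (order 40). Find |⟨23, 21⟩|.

8

|⟨23⟩| = 4 and |⟨21⟩| = 2, so |H| is a multiple of lcm(4, 2) = 4 and divides |G| = 40.
Closing under the operation: H = {1, 12, 21, 23, 32, 34, 43, 54}, so |H| = 8.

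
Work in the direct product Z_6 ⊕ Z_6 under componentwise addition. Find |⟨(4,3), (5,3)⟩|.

12

|⟨(4,3)⟩| = 6 and |⟨(5,3)⟩| = 6, so |H| is a multiple of lcm(6, 6) = 6 and divides |G| = 36.
Closing under the operation: H = {(0,0), (0,3), (1,0), (1,3), (2,0), (2,3), (3,0), (3,3), (4,0), (4,3), (5,0), (5,3)}, so |H| = 12.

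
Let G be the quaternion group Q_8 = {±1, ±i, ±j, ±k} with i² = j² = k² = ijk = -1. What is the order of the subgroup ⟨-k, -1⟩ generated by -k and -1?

4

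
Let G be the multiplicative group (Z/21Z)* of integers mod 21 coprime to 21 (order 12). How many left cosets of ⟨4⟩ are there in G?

|⟨4⟩| = 3 and |G| = 12.
By Lagrange, [G : H] = |G|/|H| = 12/3 = 4.

4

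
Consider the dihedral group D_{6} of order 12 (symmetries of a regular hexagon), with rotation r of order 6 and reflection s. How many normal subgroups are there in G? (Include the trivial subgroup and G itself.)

7

G has 16 subgroups. Checking conjugation-invariance by order — order 1: 1/1 normal; order 2: 1/7 normal; order 3: 1/1 normal; order 4: 0/3 normal; order 6: 3/3 normal; order 12: 1/1 normal.
Total normal subgroups: 7.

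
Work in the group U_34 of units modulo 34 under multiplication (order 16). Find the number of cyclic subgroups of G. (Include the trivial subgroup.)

5

A cyclic subgroup of order d is generated by each of its φ(d) elements of order d, so the cyclic subgroups of order d number (#elements of order d)/φ(d).
Cyclic subgroups by order — order 1: 1; order 2: 1; order 4: 1; order 8: 1; order 16: 1.
Total: 5.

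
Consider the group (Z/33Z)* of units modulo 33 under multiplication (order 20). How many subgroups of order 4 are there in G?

1

|G| = 20 and 4 | 20, so subgroups of order 4 are possible by Lagrange.
The subgroups of order 4 are: {1, 10, 23, 32}.
So G has 1 subgroup of order 4.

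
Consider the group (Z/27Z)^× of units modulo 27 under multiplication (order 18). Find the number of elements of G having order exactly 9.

6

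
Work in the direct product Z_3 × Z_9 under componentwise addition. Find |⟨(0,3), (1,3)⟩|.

|⟨(0,3)⟩| = 3 and |⟨(1,3)⟩| = 3, so |H| is a multiple of lcm(3, 3) = 3 and divides |G| = 27.
Closing under the operation: H = {(0,0), (0,3), (0,6), (1,0), (1,3), (1,6), (2,0), (2,3), (2,6)}, so |H| = 9.

9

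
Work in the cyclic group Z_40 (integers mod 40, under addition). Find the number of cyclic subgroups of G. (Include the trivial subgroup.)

A cyclic subgroup of order d is generated by each of its φ(d) elements of order d, so the cyclic subgroups of order d number (#elements of order d)/φ(d).
Cyclic subgroups by order — order 1: 1; order 2: 1; order 4: 1; order 5: 1; order 8: 1; order 10: 1; order 20: 1; order 40: 1.
Total: 8.

8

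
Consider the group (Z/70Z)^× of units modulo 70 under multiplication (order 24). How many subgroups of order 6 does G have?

3

|G| = 24 and 6 | 24, so subgroups of order 6 are possible by Lagrange.
The subgroups of order 6 are: {1, 11, 19, 51, 59, 69}; {1, 9, 11, 29, 39, 51}; {1, 11, 31, 41, 51, 61}.
So G has 3 subgroups of order 6.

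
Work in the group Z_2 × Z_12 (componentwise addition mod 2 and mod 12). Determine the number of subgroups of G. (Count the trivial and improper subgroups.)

16

|G| = 24, so by Lagrange every subgroup order divides 24. Divisors: 1, 2, 3, 4, 6, 8, 12, 24.
Subgroups by order — order 1: 1; order 2: 3; order 3: 1; order 4: 3; order 6: 3; order 8: 1; order 12: 3; order 24: 1.
Total: 1 + 3 + 1 + 3 + 3 + 1 + 3 + 1 = 16.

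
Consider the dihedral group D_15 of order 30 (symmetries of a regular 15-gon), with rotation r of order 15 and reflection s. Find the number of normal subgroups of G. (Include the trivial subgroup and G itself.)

G has 28 subgroups. Checking conjugation-invariance by order — order 1: 1/1 normal; order 2: 0/15 normal; order 3: 1/1 normal; order 5: 1/1 normal; order 6: 0/5 normal; order 10: 0/3 normal; order 15: 1/1 normal; order 30: 1/1 normal.
Total normal subgroups: 5.

5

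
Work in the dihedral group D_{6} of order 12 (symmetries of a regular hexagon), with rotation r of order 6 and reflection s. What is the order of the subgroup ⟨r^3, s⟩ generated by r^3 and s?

4

|⟨r^3⟩| = 2 and |⟨s⟩| = 2, so |H| is a multiple of lcm(2, 2) = 2 and divides |G| = 12.
Closing under the operation: H = {e, r^3, s, r^3s}, so |H| = 4.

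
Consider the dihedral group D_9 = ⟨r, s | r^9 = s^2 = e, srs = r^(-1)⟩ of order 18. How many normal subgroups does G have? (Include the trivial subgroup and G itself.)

4

G has 16 subgroups. Checking conjugation-invariance by order — order 1: 1/1 normal; order 2: 0/9 normal; order 3: 1/1 normal; order 6: 0/3 normal; order 9: 1/1 normal; order 18: 1/1 normal.
Total normal subgroups: 4.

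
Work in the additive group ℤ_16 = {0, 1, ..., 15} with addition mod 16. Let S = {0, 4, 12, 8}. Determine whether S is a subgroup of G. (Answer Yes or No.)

|S| = 4 divides |G| = 16, consistent with Lagrange.
S contains the identity, every element's inverse is in S, and S is closed under +: it is a subgroup.
In fact S = ⟨4⟩.

Yes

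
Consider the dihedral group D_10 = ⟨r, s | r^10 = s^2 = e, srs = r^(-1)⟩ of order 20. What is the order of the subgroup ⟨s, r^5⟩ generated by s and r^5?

4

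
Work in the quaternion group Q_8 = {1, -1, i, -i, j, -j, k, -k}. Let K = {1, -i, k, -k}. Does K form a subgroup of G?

No

-i ∈ K but its inverse i ∉ K, so K is not a subgroup.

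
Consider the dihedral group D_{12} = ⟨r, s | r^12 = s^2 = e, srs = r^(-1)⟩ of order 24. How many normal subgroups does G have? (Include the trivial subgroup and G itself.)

9

G has 34 subgroups. Checking conjugation-invariance by order — order 1: 1/1 normal; order 2: 1/13 normal; order 3: 1/1 normal; order 4: 1/7 normal; order 6: 1/5 normal; order 8: 0/3 normal; order 12: 3/3 normal; order 24: 1/1 normal.
Total normal subgroups: 9.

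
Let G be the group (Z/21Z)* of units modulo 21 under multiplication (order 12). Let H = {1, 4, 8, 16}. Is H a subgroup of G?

No

Closure fails: 16 · 8 = 2 ∉ H. So H is not a subgroup.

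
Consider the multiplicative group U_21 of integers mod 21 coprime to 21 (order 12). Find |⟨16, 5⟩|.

6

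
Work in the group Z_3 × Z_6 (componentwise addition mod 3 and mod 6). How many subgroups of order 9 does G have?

1

|G| = 18 and 9 | 18, so subgroups of order 9 are possible by Lagrange.
The subgroups of order 9 are: {(0,0), (0,2), (0,4), (1,0), (1,2), (1,4), (2,0), (2,2), (2,4)}.
So G has 1 subgroup of order 9.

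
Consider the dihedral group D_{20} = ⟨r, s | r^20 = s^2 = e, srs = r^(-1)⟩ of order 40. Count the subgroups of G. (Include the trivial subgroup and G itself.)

|G| = 40, so by Lagrange every subgroup order divides 40. Divisors: 1, 2, 4, 5, 8, 10, 20, 40.
Subgroups by order — order 1: 1; order 2: 21; order 4: 11; order 5: 1; order 8: 5; order 10: 5; order 20: 3; order 40: 1.
Total: 1 + 21 + 11 + 1 + 5 + 5 + 3 + 1 = 48.

48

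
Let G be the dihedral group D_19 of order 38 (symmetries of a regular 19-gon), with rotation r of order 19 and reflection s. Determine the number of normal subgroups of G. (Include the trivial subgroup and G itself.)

3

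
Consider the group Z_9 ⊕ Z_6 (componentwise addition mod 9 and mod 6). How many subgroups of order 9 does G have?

|G| = 54 and 9 | 54, so subgroups of order 9 are possible by Lagrange.
The subgroups of order 9 are: {(0,0), (0,2), (0,4), (3,0), (3,2), (3,4), (6,0), (6,2), (6,4)}; {(0,0), (1,0), (2,0), (3,0), (4,0), (5,0), (6,0), (7,0), (8,0)}; {(0,0), (1,2), (2,4), (3,0), (4,2), (5,4), (6,0), (7,2), (8,4)}; {(0,0), (1,4), (2,2), (3,0), (4,4), (5,2), (6,0), (7,4), (8,2)}.
So G has 4 subgroups of order 9.

4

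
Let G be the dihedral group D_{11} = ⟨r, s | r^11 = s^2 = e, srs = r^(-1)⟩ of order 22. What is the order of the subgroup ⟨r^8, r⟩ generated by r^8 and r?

|⟨r^8⟩| = 11 and |⟨r⟩| = 11, so |H| is a multiple of lcm(11, 11) = 11 and divides |G| = 22.
Closing under the operation: H = {e, r, r^2, r^3, r^4, r^5, r^6, r^7, r^8, r^9, r^10}, so |H| = 11.

11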